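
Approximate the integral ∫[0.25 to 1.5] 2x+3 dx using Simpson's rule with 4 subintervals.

f(x) = 2x+3
a = 0.25, b = 1.5, n = 4
h = (b - a)/n = 0.312500

Simpson's rule: (h/3)[f(x₀) + 4f(x₁) + 2f(x₂) + ... + f(xₙ)]

x_0 = 0.2500, f(x_0) = 3.500000, coefficient = 1
x_1 = 0.5625, f(x_1) = 4.125000, coefficient = 4
x_2 = 0.8750, f(x_2) = 4.750000, coefficient = 2
x_3 = 1.1875, f(x_3) = 5.375000, coefficient = 4
x_4 = 1.5000, f(x_4) = 6.000000, coefficient = 1

I ≈ (0.312500/3) × 57.000000 = 5.937500
Exact value: 5.937500
Error: 0.000000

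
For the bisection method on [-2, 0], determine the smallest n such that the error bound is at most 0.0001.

We need (b-a)/2^n ≤ 0.0001
(0 - (-2))/2^n ≤ 0.0001
2/2^n ≤ 0.0001
2^n ≥ 20000
n ≥ log₂(20000) = 14.29
n ≥ 15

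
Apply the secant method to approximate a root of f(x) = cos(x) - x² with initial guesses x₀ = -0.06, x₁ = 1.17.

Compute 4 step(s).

f(x) = cos(x) - x²
x₀ = -0.06, x₁ = 1.17

Secant formula: x_{n+1} = x_n - f(x_n)(x_n - x_{n-1})/(f(x_n) - f(x_{n-1}))

Iteration 1:
  f(-0.060000) = 0.994601
  f(1.170000) = -0.978748
  x_2 = 1.170000 - (-0.978748)×(1.170000 - (-0.060000))/(-0.978748 - 0.994601)
       = 0.559940
Iteration 2:
  f(1.170000) = -0.978748
  f(0.559940) = 0.533754
  x_3 = 0.559940 - 0.533754×(0.559940 - 1.170000)/(0.533754 - (-0.978748))
       = 0.775227
Iteration 3:
  f(0.559940) = 0.533754
  f(0.775227) = 0.113285
  x_4 = 0.775227 - 0.113285×(0.775227 - 0.559940)/(0.113285 - 0.533754)
       = 0.833231
Iteration 4:
  f(0.775227) = 0.113285
  f(0.833231) = -0.021786
  x_5 = 0.833231 - (-0.021786)×(0.833231 - 0.775227)/(-0.021786 - 0.113285)
       = 0.823875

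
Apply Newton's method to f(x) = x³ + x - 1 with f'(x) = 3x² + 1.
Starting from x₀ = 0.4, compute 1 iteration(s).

f(x) = x³ + x - 1
f'(x) = 3x² + 1
x₀ = 0.4

Newton-Raphson formula: x_{n+1} = x_n - f(x_n)/f'(x_n)

Iteration 1:
  f(0.400000) = -0.536000
  f'(0.400000) = 1.480000
  x_1 = 0.400000 - (-0.536000)/1.480000 = 0.762162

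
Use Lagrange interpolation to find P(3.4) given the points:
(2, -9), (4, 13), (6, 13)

Lagrange interpolation formula:
P(x) = Σ yᵢ × Lᵢ(x)
where Lᵢ(x) = Π_{j≠i} (x - xⱼ)/(xᵢ - xⱼ)

L_0(3.4) = (3.4 - 4)/(2 - 4) × (3.4 - 6)/(2 - 6) = 0.195000
L_1(3.4) = (3.4 - 2)/(4 - 2) × (3.4 - 6)/(4 - 6) = 0.910000
L_2(3.4) = (3.4 - 2)/(6 - 2) × (3.4 - 4)/(6 - 4) = -0.105000

P(3.4) = (-9)×L_0(3.4) + 13×L_1(3.4) + 13×L_2(3.4)
P(3.4) = 8.710000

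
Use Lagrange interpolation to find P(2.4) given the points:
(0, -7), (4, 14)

Lagrange interpolation formula:
P(x) = Σ yᵢ × Lᵢ(x)
where Lᵢ(x) = Π_{j≠i} (x - xⱼ)/(xᵢ - xⱼ)

L_0(2.4) = (2.4 - 4)/(0 - 4) = 0.400000
L_1(2.4) = (2.4 - 0)/(4 - 0) = 0.600000

P(2.4) = (-7)×L_0(2.4) + 14×L_1(2.4)
P(2.4) = 5.600000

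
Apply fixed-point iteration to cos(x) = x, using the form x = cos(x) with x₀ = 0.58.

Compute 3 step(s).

Equation: cos(x) = x
Fixed-point form: x = cos(x)
x₀ = 0.58

x_1 = g(0.580000) = 0.836463
x_2 = g(0.836463) = 0.670093
x_3 = g(0.670093) = 0.783764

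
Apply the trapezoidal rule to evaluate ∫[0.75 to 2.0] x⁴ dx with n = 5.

f(x) = x⁴
a = 0.75, b = 2.0, n = 5
h = (b - a)/n = 0.250000

Trapezoidal rule: (h/2)[f(x₀) + 2f(x₁) + 2f(x₂) + ... + f(xₙ)]

x_0 = 0.7500, f(x_0) = 0.316406, coefficient = 1
x_1 = 1.0000, f(x_1) = 1.000000, coefficient = 2
x_2 = 1.2500, f(x_2) = 2.441406, coefficient = 2
x_3 = 1.5000, f(x_3) = 5.062500, coefficient = 2
x_4 = 1.7500, f(x_4) = 9.378906, coefficient = 2
x_5 = 2.0000, f(x_5) = 16.000000, coefficient = 1

I ≈ (0.250000/2) × 52.082031 = 6.510254
Exact value: 6.352539
Error: 0.157715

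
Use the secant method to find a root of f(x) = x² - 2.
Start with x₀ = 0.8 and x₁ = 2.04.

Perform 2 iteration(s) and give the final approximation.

f(x) = x² - 2
x₀ = 0.8, x₁ = 2.04

Secant formula: x_{n+1} = x_n - f(x_n)(x_n - x_{n-1})/(f(x_n) - f(x_{n-1}))

Iteration 1:
  f(0.800000) = -1.360000
  f(2.040000) = 2.161600
  x_2 = 2.040000 - 2.161600×(2.040000 - 0.800000)/(2.161600 - (-1.360000))
       = 1.278873
Iteration 2:
  f(2.040000) = 2.161600
  f(1.278873) = -0.364483
  x_3 = 1.278873 - (-0.364483)×(1.278873 - 2.040000)/(-0.364483 - 2.161600)
       = 1.388695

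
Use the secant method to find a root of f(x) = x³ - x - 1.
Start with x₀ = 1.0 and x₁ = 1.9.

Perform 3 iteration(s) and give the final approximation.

f(x) = x³ - x - 1
x₀ = 1.0, x₁ = 1.9

Secant formula: x_{n+1} = x_n - f(x_n)(x_n - x_{n-1})/(f(x_n) - f(x_{n-1}))

Iteration 1:
  f(1.000000) = -1.000000
  f(1.900000) = 3.959000
  x_2 = 1.900000 - 3.959000×(1.900000 - 1.000000)/(3.959000 - (-1.000000))
       = 1.181488
Iteration 2:
  f(1.900000) = 3.959000
  f(1.181488) = -0.532232
  x_3 = 1.181488 - (-0.532232)×(1.181488 - 1.900000)/(-0.532232 - 3.959000)
       = 1.266635
Iteration 3:
  f(1.181488) = -0.532232
  f(1.266635) = -0.234490
  x_4 = 1.266635 - (-0.234490)×(1.266635 - 1.181488)/(-0.234490 - (-0.532232))
       = 1.333694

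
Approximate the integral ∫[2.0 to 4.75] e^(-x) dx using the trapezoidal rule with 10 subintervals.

f(x) = e^(-x)
a = 2.0, b = 4.75, n = 10
h = (b - a)/n = 0.275000

Trapezoidal rule: (h/2)[f(x₀) + 2f(x₁) + 2f(x₂) + ... + f(xₙ)]

x_0 = 2.0000, f(x_0) = 0.135335, coefficient = 1
x_1 = 2.2750, f(x_1) = 0.102797, coefficient = 2
x_2 = 2.5500, f(x_2) = 0.078082, coefficient = 2
x_3 = 2.8250, f(x_3) = 0.059309, coefficient = 2
x_4 = 3.1000, f(x_4) = 0.045049, coefficient = 2
x_5 = 3.3750, f(x_5) = 0.034218, coefficient = 2
x_6 = 3.6500, f(x_6) = 0.025991, coefficient = 2
x_7 = 3.9250, f(x_7) = 0.019742, coefficient = 2
x_8 = 4.2000, f(x_8) = 0.014996, coefficient = 2
x_9 = 4.4750, f(x_9) = 0.011390, coefficient = 2
x_10 = 4.7500, f(x_10) = 0.008652, coefficient = 1

I ≈ (0.275000/2) × 0.927134 = 0.127481
Exact value: 0.126684
Error: 0.000797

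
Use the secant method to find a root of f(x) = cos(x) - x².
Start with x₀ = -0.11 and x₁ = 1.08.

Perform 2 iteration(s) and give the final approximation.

f(x) = cos(x) - x²
x₀ = -0.11, x₁ = 1.08

Secant formula: x_{n+1} = x_n - f(x_n)(x_n - x_{n-1})/(f(x_n) - f(x_{n-1}))

Iteration 1:
  f(-0.110000) = 0.981856
  f(1.080000) = -0.695072
  x_2 = 1.080000 - (-0.695072)×(1.080000 - (-0.110000))/(-0.695072 - 0.981856)
       = 0.586756
Iteration 2:
  f(1.080000) = -0.695072
  f(0.586756) = 0.488459
  x_3 = 0.586756 - 0.488459×(0.586756 - 1.080000)/(0.488459 - (-0.695072))
       = 0.790324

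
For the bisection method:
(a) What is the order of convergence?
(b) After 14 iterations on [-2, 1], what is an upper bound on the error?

(a) Bisection has linear (order 1) convergence; the error is halved each step.

(b) Error bound = (b-a)/2^n = (1 - (-2))/2^{14}
    = 3/2^{14}

(a) 1 (linear); (b) error ≤ 1.83e-04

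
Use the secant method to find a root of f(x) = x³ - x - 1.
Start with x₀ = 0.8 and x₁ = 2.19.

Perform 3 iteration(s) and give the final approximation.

f(x) = x³ - x - 1
x₀ = 0.8, x₁ = 2.19

Secant formula: x_{n+1} = x_n - f(x_n)(x_n - x_{n-1})/(f(x_n) - f(x_{n-1}))

Iteration 1:
  f(0.800000) = -1.288000
  f(2.190000) = 7.313459
  x_2 = 2.190000 - 7.313459×(2.190000 - 0.800000)/(7.313459 - (-1.288000))
       = 1.008141
Iteration 2:
  f(2.190000) = 7.313459
  f(1.008141) = -0.983518
  x_3 = 1.008141 - (-0.983518)×(1.008141 - 2.190000)/(-0.983518 - 7.313459)
       = 1.148238
Iteration 3:
  f(1.008141) = -0.983518
  f(1.148238) = -0.634343
  x_4 = 1.148238 - (-0.634343)×(1.148238 - 1.008141)/(-0.634343 - (-0.983518))
       = 1.402750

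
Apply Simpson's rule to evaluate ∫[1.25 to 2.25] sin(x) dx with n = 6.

f(x) = sin(x)
a = 1.25, b = 2.25, n = 6
h = (b - a)/n = 0.166667

Simpson's rule: (h/3)[f(x₀) + 4f(x₁) + 2f(x₂) + ... + f(xₙ)]

x_0 = 1.2500, f(x_0) = 0.948985, coefficient = 1
x_1 = 1.4167, f(x_1) = 0.988146, coefficient = 4
x_2 = 1.5833, f(x_2) = 0.999921, coefficient = 2
x_3 = 1.7500, f(x_3) = 0.983986, coefficient = 4
x_4 = 1.9167, f(x_4) = 0.940781, coefficient = 2
x_5 = 2.0833, f(x_5) = 0.871503, coefficient = 4
x_6 = 2.2500, f(x_6) = 0.778073, coefficient = 1

I ≈ (0.166667/3) × 16.983001 = 0.943500
Exact value: 0.943496
Error: 0.000004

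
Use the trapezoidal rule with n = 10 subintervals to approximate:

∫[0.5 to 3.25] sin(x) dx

f(x) = sin(x)
a = 0.5, b = 3.25, n = 10
h = (b - a)/n = 0.275000

Trapezoidal rule: (h/2)[f(x₀) + 2f(x₁) + 2f(x₂) + ... + f(xₙ)]

x_0 = 0.5000, f(x_0) = 0.479426, coefficient = 1
x_1 = 0.7750, f(x_1) = 0.699716, coefficient = 2
x_2 = 1.0500, f(x_2) = 0.867423, coefficient = 2
x_3 = 1.3250, f(x_3) = 0.969944, coefficient = 2
x_4 = 1.6000, f(x_4) = 0.999574, coefficient = 2
x_5 = 1.8750, f(x_5) = 0.954086, coefficient = 2
x_6 = 2.1500, f(x_6) = 0.836899, coefficient = 2
x_7 = 2.4250, f(x_7) = 0.656819, coefficient = 2
x_8 = 2.7000, f(x_8) = 0.427380, coefficient = 2
x_9 = 2.9750, f(x_9) = 0.165823, coefficient = 2
x_10 = 3.2500, f(x_10) = -0.108195, coefficient = 1

I ≈ (0.275000/2) × 13.526558 = 1.859902
Exact value: 1.871712
Error: 0.011811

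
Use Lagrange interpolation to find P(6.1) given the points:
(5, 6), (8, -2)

Lagrange interpolation formula:
P(x) = Σ yᵢ × Lᵢ(x)
where Lᵢ(x) = Π_{j≠i} (x - xⱼ)/(xᵢ - xⱼ)

L_0(6.1) = (6.1 - 8)/(5 - 8) = 0.633333
L_1(6.1) = (6.1 - 5)/(8 - 5) = 0.366667

P(6.1) = 6×L_0(6.1) + (-2)×L_1(6.1)
P(6.1) = 3.066667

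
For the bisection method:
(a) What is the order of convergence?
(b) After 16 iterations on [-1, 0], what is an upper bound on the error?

(a) Bisection has linear (order 1) convergence; the error is halved each step.

(b) Error bound = (b-a)/2^n = (0 - (-1))/2^{16}
    = 1/2^{16}

(a) 1 (linear); (b) error ≤ 1.53e-05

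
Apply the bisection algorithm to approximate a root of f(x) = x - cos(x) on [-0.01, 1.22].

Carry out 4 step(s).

f(x) = x - cos(x)
Initial interval: [-0.01, 1.22]

Iteration 1:
  c_1 = (-0.010000 + 1.220000)/2 = 0.605000
  f(c_1) = f(0.605000) = -0.217502
  f(a) × f(c) ≥ 0, new interval: [0.605000, 1.220000]
Iteration 2:
  c_2 = (0.605000 + 1.220000)/2 = 0.912500
  f(c_2) = f(0.912500) = 0.300730
  f(a) × f(c) < 0, new interval: [0.605000, 0.912500]
Iteration 3:
  c_3 = (0.605000 + 0.912500)/2 = 0.758750
  f(c_3) = f(0.758750) = 0.033053
  f(a) × f(c) < 0, new interval: [0.605000, 0.758750]
Iteration 4:
  c_4 = (0.605000 + 0.758750)/2 = 0.681875
  f(c_4) = f(0.681875) = -0.094517
  f(a) × f(c) ≥ 0, new interval: [0.681875, 0.758750]

After 4 iteration(s), the approximation is c_4 = 0.681875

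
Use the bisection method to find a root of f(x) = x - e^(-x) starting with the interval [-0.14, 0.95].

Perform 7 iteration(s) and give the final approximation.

f(x) = x - e^(-x)
Initial interval: [-0.14, 0.95]

Iteration 1:
  c_1 = (-0.140000 + 0.950000)/2 = 0.405000
  f(c_1) = f(0.405000) = -0.261977
  f(a) × f(c) ≥ 0, new interval: [0.405000, 0.950000]
Iteration 2:
  c_2 = (0.405000 + 0.950000)/2 = 0.677500
  f(c_2) = f(0.677500) = 0.169615
  f(a) × f(c) < 0, new interval: [0.405000, 0.677500]
Iteration 3:
  c_3 = (0.405000 + 0.677500)/2 = 0.541250
  f(c_3) = f(0.541250) = -0.040770
  f(a) × f(c) ≥ 0, new interval: [0.541250, 0.677500]
Iteration 4:
  c_4 = (0.541250 + 0.677500)/2 = 0.609375
  f(c_4) = f(0.609375) = 0.065684
  f(a) × f(c) < 0, new interval: [0.541250, 0.609375]
Iteration 5:
  c_5 = (0.541250 + 0.609375)/2 = 0.575313
  f(c_5) = f(0.575313) = 0.012783
  f(a) × f(c) < 0, new interval: [0.541250, 0.575313]
Iteration 6:
  c_6 = (0.541250 + 0.575313)/2 = 0.558281
  f(c_6) = f(0.558281) = -0.013910
  f(a) × f(c) ≥ 0, new interval: [0.558281, 0.575313]
Iteration 7:
  c_7 = (0.558281 + 0.575313)/2 = 0.566797
  f(c_7) = f(0.566797) = -0.000543
  f(a) × f(c) ≥ 0, new interval: [0.566797, 0.575313]

After 7 iteration(s), the approximation is c_7 = 0.566797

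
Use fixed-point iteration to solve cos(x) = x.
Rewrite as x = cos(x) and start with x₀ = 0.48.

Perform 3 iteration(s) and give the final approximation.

Equation: cos(x) = x
Fixed-point form: x = cos(x)
x₀ = 0.48

x_1 = g(0.480000) = 0.886995
x_2 = g(0.886995) = 0.631744
x_3 = g(0.631744) = 0.806999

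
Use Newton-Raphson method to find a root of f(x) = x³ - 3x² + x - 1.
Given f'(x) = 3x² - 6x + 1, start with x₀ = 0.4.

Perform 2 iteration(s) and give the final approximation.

f(x) = x³ - 3x² + x - 1
f'(x) = 3x² - 6x + 1
x₀ = 0.4

Newton-Raphson formula: x_{n+1} = x_n - f(x_n)/f'(x_n)

Iteration 1:
  f(0.400000) = -1.016000
  f'(0.400000) = -0.920000
  x_1 = 0.400000 - (-1.016000)/(-0.920000) = -0.704348
Iteration 2:
  f(-0.704348) = -3.542096
  f'(-0.704348) = 6.714405
  x_2 = -0.704348 - (-3.542096)/6.714405 = -0.176811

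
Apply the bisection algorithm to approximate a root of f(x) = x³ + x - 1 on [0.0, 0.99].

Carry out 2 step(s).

f(x) = x³ + x - 1
Initial interval: [0.0, 0.99]

Iteration 1:
  c_1 = (0.000000 + 0.990000)/2 = 0.495000
  f(c_1) = f(0.495000) = -0.383713
  f(a) × f(c) ≥ 0, new interval: [0.495000, 0.990000]
Iteration 2:
  c_2 = (0.495000 + 0.990000)/2 = 0.742500
  f(c_2) = f(0.742500) = 0.151845
  f(a) × f(c) < 0, new interval: [0.495000, 0.742500]

After 2 iteration(s), the approximation is c_2 = 0.742500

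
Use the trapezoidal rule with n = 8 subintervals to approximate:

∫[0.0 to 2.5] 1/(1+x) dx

f(x) = 1/(1+x)
a = 0.0, b = 2.5, n = 8
h = (b - a)/n = 0.312500

Trapezoidal rule: (h/2)[f(x₀) + 2f(x₁) + 2f(x₂) + ... + f(xₙ)]

x_0 = 0.0000, f(x_0) = 1.000000, coefficient = 1
x_1 = 0.3125, f(x_1) = 0.761905, coefficient = 2
x_2 = 0.6250, f(x_2) = 0.615385, coefficient = 2
x_3 = 0.9375, f(x_3) = 0.516129, coefficient = 2
x_4 = 1.2500, f(x_4) = 0.444444, coefficient = 2
x_5 = 1.5625, f(x_5) = 0.390244, coefficient = 2
x_6 = 1.8750, f(x_6) = 0.347826, coefficient = 2
x_7 = 2.1875, f(x_7) = 0.313725, coefficient = 2
x_8 = 2.5000, f(x_8) = 0.285714, coefficient = 1

I ≈ (0.312500/2) × 8.065031 = 1.260161
Exact value: 1.252763
Error: 0.007398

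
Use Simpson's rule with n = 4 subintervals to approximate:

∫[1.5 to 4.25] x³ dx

f(x) = x³
a = 1.5, b = 4.25, n = 4
h = (b - a)/n = 0.687500

Simpson's rule: (h/3)[f(x₀) + 4f(x₁) + 2f(x₂) + ... + f(xₙ)]

x_0 = 1.5000, f(x_0) = 3.375000, coefficient = 1
x_1 = 2.1875, f(x_1) = 10.467529, coefficient = 4
x_2 = 2.8750, f(x_2) = 23.763672, coefficient = 2
x_3 = 3.5625, f(x_3) = 45.213135, coefficient = 4
x_4 = 4.2500, f(x_4) = 76.765625, coefficient = 1

I ≈ (0.687500/3) × 350.390625 = 80.297852
Exact value: 80.297852
Error: 0.000000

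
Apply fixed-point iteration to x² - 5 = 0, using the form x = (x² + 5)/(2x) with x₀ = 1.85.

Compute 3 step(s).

Equation: x² - 5 = 0
Fixed-point form: x = (x² + 5)/(2x)
x₀ = 1.85

x_1 = g(1.850000) = 2.276351
x_2 = g(2.276351) = 2.236424
x_3 = g(2.236424) = 2.236068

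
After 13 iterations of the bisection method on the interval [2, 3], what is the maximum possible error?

Bisection error bound: |error| ≤ (b-a)/2^n
|error| ≤ (3 - 2)/2^13 = 1/2^13
|error| ≤ 0.0001220703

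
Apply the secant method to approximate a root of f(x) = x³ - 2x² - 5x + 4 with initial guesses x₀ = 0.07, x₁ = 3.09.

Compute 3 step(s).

f(x) = x³ - 2x² - 5x + 4
x₀ = 0.07, x₁ = 3.09

Secant formula: x_{n+1} = x_n - f(x_n)(x_n - x_{n-1})/(f(x_n) - f(x_{n-1}))

Iteration 1:
  f(0.070000) = 3.640543
  f(3.090000) = -1.042571
  x_2 = 3.090000 - (-1.042571)×(3.090000 - 0.070000)/(-1.042571 - 3.640543)
       = 2.417677
Iteration 2:
  f(3.090000) = -1.042571
  f(2.417677) = -5.646995
  x_3 = 2.417677 - (-5.646995)×(2.417677 - 3.090000)/(-5.646995 - (-1.042571))
       = 3.242233
Iteration 3:
  f(2.417677) = -5.646995
  f(3.242233) = 0.847278
  x_4 = 3.242233 - 0.847278×(3.242233 - 2.417677)/(0.847278 - (-5.646995))
       = 3.134657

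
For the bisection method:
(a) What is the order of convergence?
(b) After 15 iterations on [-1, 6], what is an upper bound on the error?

(a) Bisection has linear (order 1) convergence; the error is halved each step.

(b) Error bound = (b-a)/2^n = (6 - (-1))/2^{15}
    = 7/2^{15}

(a) 1 (linear); (b) error ≤ 2.14e-04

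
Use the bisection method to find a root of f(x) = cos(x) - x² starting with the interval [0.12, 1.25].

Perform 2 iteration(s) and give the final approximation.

f(x) = cos(x) - x²
Initial interval: [0.12, 1.25]

Iteration 1:
  c_1 = (0.120000 + 1.250000)/2 = 0.685000
  f(c_1) = f(0.685000) = 0.305194
  f(a) × f(c) ≥ 0, new interval: [0.685000, 1.250000]
Iteration 2:
  c_2 = (0.685000 + 1.250000)/2 = 0.967500
  f(c_2) = f(0.967500) = -0.368696
  f(a) × f(c) < 0, new interval: [0.685000, 0.967500]

After 2 iteration(s), the approximation is c_2 = 0.967500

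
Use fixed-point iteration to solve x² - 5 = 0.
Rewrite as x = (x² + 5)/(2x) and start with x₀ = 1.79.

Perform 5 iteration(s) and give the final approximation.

Equation: x² - 5 = 0
Fixed-point form: x = (x² + 5)/(2x)
x₀ = 1.79

x_1 = g(1.790000) = 2.291648
x_2 = g(2.291648) = 2.236742
x_3 = g(2.236742) = 2.236068
x_4 = g(2.236068) = 2.236068
x_5 = g(2.236068) = 2.236068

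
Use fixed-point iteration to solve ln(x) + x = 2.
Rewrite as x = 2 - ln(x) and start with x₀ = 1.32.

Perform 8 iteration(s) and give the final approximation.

Equation: ln(x) + x = 2
Fixed-point form: x = 2 - ln(x)
x₀ = 1.32

x_1 = g(1.320000) = 1.722368
x_2 = g(1.722368) = 1.456300
x_3 = g(1.456300) = 1.624101
x_4 = g(1.624101) = 1.515045
x_5 = g(1.515045) = 1.584555
x_6 = g(1.584555) = 1.539697
x_7 = g(1.539697) = 1.568415
x_8 = g(1.568415) = 1.549935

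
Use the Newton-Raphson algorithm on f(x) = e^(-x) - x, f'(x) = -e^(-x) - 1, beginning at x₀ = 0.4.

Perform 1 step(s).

f(x) = e^(-x) - x
f'(x) = -e^(-x) - 1
x₀ = 0.4

Newton-Raphson formula: x_{n+1} = x_n - f(x_n)/f'(x_n)

Iteration 1:
  f(0.400000) = 0.270320
  f'(0.400000) = -1.670320
  x_1 = 0.400000 - 0.270320/(-1.670320) = 0.561837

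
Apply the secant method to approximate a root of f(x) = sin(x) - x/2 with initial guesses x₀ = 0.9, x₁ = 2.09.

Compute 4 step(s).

f(x) = sin(x) - x/2
x₀ = 0.9, x₁ = 2.09

Secant formula: x_{n+1} = x_n - f(x_n)(x_n - x_{n-1})/(f(x_n) - f(x_{n-1}))

Iteration 1:
  f(0.900000) = 0.333327
  f(2.090000) = -0.176785
  x_2 = 2.090000 - (-0.176785)×(2.090000 - 0.900000)/(-0.176785 - 0.333327)
       = 1.677592
Iteration 2:
  f(2.090000) = -0.176785
  f(1.677592) = 0.155507
  x_3 = 1.677592 - 0.155507×(1.677592 - 2.090000)/(0.155507 - (-0.176785))
       = 1.870591
Iteration 3:
  f(1.677592) = 0.155507
  f(1.870591) = 0.020101
  x_4 = 1.870591 - 0.020101×(1.870591 - 1.677592)/(0.020101 - 0.155507)
       = 1.899243
Iteration 4:
  f(1.870591) = 0.020101
  f(1.899243) = -0.003077
  x_5 = 1.899243 - (-0.003077)×(1.899243 - 1.870591)/(-0.003077 - 0.020101)
       = 1.895439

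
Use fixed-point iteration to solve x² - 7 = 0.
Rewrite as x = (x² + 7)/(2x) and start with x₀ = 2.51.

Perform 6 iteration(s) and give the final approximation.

Equation: x² - 7 = 0
Fixed-point form: x = (x² + 7)/(2x)
x₀ = 2.51

x_1 = g(2.510000) = 2.649422
x_2 = g(2.649422) = 2.645754
x_3 = g(2.645754) = 2.645751
x_4 = g(2.645751) = 2.645751
x_5 = g(2.645751) = 2.645751
x_6 = g(2.645751) = 2.645751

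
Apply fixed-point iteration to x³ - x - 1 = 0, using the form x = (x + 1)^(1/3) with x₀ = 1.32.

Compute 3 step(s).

Equation: x³ - x - 1 = 0
Fixed-point form: x = (x + 1)^(1/3)
x₀ = 1.32

x_1 = g(1.320000) = 1.323821
x_2 = g(1.323821) = 1.324548
x_3 = g(1.324548) = 1.324686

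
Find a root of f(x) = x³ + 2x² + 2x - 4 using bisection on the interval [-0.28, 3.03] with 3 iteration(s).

f(x) = x³ + 2x² + 2x - 4
Initial interval: [-0.28, 3.03]

Iteration 1:
  c_1 = (-0.280000 + 3.030000)/2 = 1.375000
  f(c_1) = f(1.375000) = 5.130859
  f(a) × f(c) < 0, new interval: [-0.280000, 1.375000]
Iteration 2:
  c_2 = (-0.280000 + 1.375000)/2 = 0.547500
  f(c_2) = f(0.547500) = -2.141371
  f(a) × f(c) ≥ 0, new interval: [0.547500, 1.375000]
Iteration 3:
  c_3 = (0.547500 + 1.375000)/2 = 0.961250
  f(c_3) = f(0.961250) = 0.658700
  f(a) × f(c) < 0, new interval: [0.547500, 0.961250]

After 3 iteration(s), the approximation is c_3 = 0.961250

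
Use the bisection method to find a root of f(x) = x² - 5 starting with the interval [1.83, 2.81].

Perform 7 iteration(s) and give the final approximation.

f(x) = x² - 5
Initial interval: [1.83, 2.81]

Iteration 1:
  c_1 = (1.830000 + 2.810000)/2 = 2.320000
  f(c_1) = f(2.320000) = 0.382400
  f(a) × f(c) < 0, new interval: [1.830000, 2.320000]
Iteration 2:
  c_2 = (1.830000 + 2.320000)/2 = 2.075000
  f(c_2) = f(2.075000) = -0.694375
  f(a) × f(c) ≥ 0, new interval: [2.075000, 2.320000]
Iteration 3:
  c_3 = (2.075000 + 2.320000)/2 = 2.197500
  f(c_3) = f(2.197500) = -0.170994
  f(a) × f(c) ≥ 0, new interval: [2.197500, 2.320000]
Iteration 4:
  c_4 = (2.197500 + 2.320000)/2 = 2.258750
  f(c_4) = f(2.258750) = 0.101952
  f(a) × f(c) < 0, new interval: [2.197500, 2.258750]
Iteration 5:
  c_5 = (2.197500 + 2.258750)/2 = 2.228125
  f(c_5) = f(2.228125) = -0.035459
  f(a) × f(c) ≥ 0, new interval: [2.228125, 2.258750]
Iteration 6:
  c_6 = (2.228125 + 2.258750)/2 = 2.243438
  f(c_6) = f(2.243438) = 0.033012
  f(a) × f(c) < 0, new interval: [2.228125, 2.243438]
Iteration 7:
  c_7 = (2.228125 + 2.243438)/2 = 2.235781
  f(c_7) = f(2.235781) = -0.001282
  f(a) × f(c) ≥ 0, new interval: [2.235781, 2.243438]

After 7 iteration(s), the approximation is c_7 = 2.235781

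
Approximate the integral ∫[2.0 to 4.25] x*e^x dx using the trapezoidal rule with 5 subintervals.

f(x) = x*e^x
a = 2.0, b = 4.25, n = 5
h = (b - a)/n = 0.450000

Trapezoidal rule: (h/2)[f(x₀) + 2f(x₁) + 2f(x₂) + ... + f(xₙ)]

x_0 = 2.0000, f(x_0) = 14.778112, coefficient = 1
x_1 = 2.4500, f(x_1) = 28.391449, coefficient = 2
x_2 = 2.9000, f(x_2) = 52.705022, coefficient = 2
x_3 = 3.3500, f(x_3) = 95.484158, coefficient = 2
x_4 = 3.8000, f(x_4) = 169.864501, coefficient = 2
x_5 = 4.2500, f(x_5) = 297.948002, coefficient = 1

I ≈ (0.450000/2) × 1005.616374 = 226.263684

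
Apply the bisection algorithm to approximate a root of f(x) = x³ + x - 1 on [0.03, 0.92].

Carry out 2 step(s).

f(x) = x³ + x - 1
Initial interval: [0.03, 0.92]

Iteration 1:
  c_1 = (0.030000 + 0.920000)/2 = 0.475000
  f(c_1) = f(0.475000) = -0.417828
  f(a) × f(c) ≥ 0, new interval: [0.475000, 0.920000]
Iteration 2:
  c_2 = (0.475000 + 0.920000)/2 = 0.697500
  f(c_2) = f(0.697500) = 0.036838
  f(a) × f(c) < 0, new interval: [0.475000, 0.697500]

After 2 iteration(s), the approximation is c_2 = 0.697500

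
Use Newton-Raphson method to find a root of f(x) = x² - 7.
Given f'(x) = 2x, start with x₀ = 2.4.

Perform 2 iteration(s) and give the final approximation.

f(x) = x² - 7
f'(x) = 2x
x₀ = 2.4

Newton-Raphson formula: x_{n+1} = x_n - f(x_n)/f'(x_n)

Iteration 1:
  f(2.400000) = -1.240000
  f'(2.400000) = 4.800000
  x_1 = 2.400000 - (-1.240000)/4.800000 = 2.658333
Iteration 2:
  f(2.658333) = 0.066736
  f'(2.658333) = 5.316667
  x_2 = 2.658333 - 0.066736/5.316667 = 2.645781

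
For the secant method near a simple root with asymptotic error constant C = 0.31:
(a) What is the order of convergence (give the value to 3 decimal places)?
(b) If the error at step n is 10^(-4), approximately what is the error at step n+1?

(a) Secant method has superlinear convergence with order φ = (1+√5)/2 ≈ 1.618.
    This means |e_{n+1}| ≈ C|e_n|^1.618.

(b) With |e_n| = 10^(-4) and C = 0.31:
    |e_{n+1}| ≈ 0.31 × (10^(-4))^1.618 = 0.31 × 10^(-6.47)

(a) ≈ 1.618 (golden ratio); (b) |e_{n+1}| ≈ 1.045e-07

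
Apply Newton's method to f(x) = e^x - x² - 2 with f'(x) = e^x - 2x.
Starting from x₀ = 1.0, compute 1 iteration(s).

f(x) = e^x - x² - 2
f'(x) = e^x - 2x
x₀ = 1.0

Newton-Raphson formula: x_{n+1} = x_n - f(x_n)/f'(x_n)

Iteration 1:
  f(1.000000) = -0.281718
  f'(1.000000) = 0.718282
  x_1 = 1.000000 - (-0.281718)/0.718282 = 1.392211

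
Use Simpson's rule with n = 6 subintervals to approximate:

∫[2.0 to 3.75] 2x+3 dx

f(x) = 2x+3
a = 2.0, b = 3.75, n = 6
h = (b - a)/n = 0.291667

Simpson's rule: (h/3)[f(x₀) + 4f(x₁) + 2f(x₂) + ... + f(xₙ)]

x_0 = 2.0000, f(x_0) = 7.000000, coefficient = 1
x_1 = 2.2917, f(x_1) = 7.583333, coefficient = 4
x_2 = 2.5833, f(x_2) = 8.166667, coefficient = 2
x_3 = 2.8750, f(x_3) = 8.750000, coefficient = 4
x_4 = 3.1667, f(x_4) = 9.333333, coefficient = 2
x_5 = 3.4583, f(x_5) = 9.916667, coefficient = 4
x_6 = 3.7500, f(x_6) = 10.500000, coefficient = 1

I ≈ (0.291667/3) × 157.500000 = 15.312500
Exact value: 15.312500
Error: 0.000000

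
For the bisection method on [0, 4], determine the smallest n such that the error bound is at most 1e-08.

We need (b-a)/2^n ≤ 1e-08
(4 - 0)/2^n ≤ 1e-08
4/2^n ≤ 1e-08
2^n ≥ 400000000
n ≥ log₂(400000000) = 28.58
n ≥ 29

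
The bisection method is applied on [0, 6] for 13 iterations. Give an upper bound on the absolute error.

Bisection error bound: |error| ≤ (b-a)/2^n
|error| ≤ (6 - 0)/2^13 = 6/2^13
|error| ≤ 0.0007324219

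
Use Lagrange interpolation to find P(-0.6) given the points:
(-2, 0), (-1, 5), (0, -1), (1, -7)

Lagrange interpolation formula:
P(x) = Σ yᵢ × Lᵢ(x)
where Lᵢ(x) = Π_{j≠i} (x - xⱼ)/(xᵢ - xⱼ)

L_0(-0.6) = (-0.6 - (-1))/(-2 - (-1)) × (-0.6 - 0)/(-2 - 0) × (-0.6 - 1)/(-2 - 1) = -0.064000
L_1(-0.6) = (-0.6 - (-2))/(-1 - (-2)) × (-0.6 - 0)/(-1 - 0) × (-0.6 - 1)/(-1 - 1) = 0.672000
L_2(-0.6) = (-0.6 - (-2))/(0 - (-2)) × (-0.6 - (-1))/(0 - (-1)) × (-0.6 - 1)/(0 - 1) = 0.448000
L_3(-0.6) = (-0.6 - (-2))/(1 - (-2)) × (-0.6 - (-1))/(1 - (-1)) × (-0.6 - 0)/(1 - 0) = -0.056000

P(-0.6) = 0×L_0(-0.6) + 5×L_1(-0.6) + (-1)×L_2(-0.6) + (-7)×L_3(-0.6)
P(-0.6) = 3.304000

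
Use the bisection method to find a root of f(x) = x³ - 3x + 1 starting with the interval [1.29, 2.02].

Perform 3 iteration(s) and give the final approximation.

f(x) = x³ - 3x + 1
Initial interval: [1.29, 2.02]

Iteration 1:
  c_1 = (1.290000 + 2.020000)/2 = 1.655000
  f(c_1) = f(1.655000) = 0.568086
  f(a) × f(c) < 0, new interval: [1.290000, 1.655000]
Iteration 2:
  c_2 = (1.290000 + 1.655000)/2 = 1.472500
  f(c_2) = f(1.472500) = -0.224743
  f(a) × f(c) ≥ 0, new interval: [1.472500, 1.655000]
Iteration 3:
  c_3 = (1.472500 + 1.655000)/2 = 1.563750
  f(c_3) = f(1.563750) = 0.132610
  f(a) × f(c) < 0, new interval: [1.472500, 1.563750]

After 3 iteration(s), the approximation is c_3 = 1.563750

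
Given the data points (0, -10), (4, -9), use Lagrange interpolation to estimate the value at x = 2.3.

Lagrange interpolation formula:
P(x) = Σ yᵢ × Lᵢ(x)
where Lᵢ(x) = Π_{j≠i} (x - xⱼ)/(xᵢ - xⱼ)

L_0(2.3) = (2.3 - 4)/(0 - 4) = 0.425000
L_1(2.3) = (2.3 - 0)/(4 - 0) = 0.575000

P(2.3) = (-10)×L_0(2.3) + (-9)×L_1(2.3)
P(2.3) = -9.425000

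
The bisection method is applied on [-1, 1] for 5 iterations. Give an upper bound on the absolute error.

Bisection error bound: |error| ≤ (b-a)/2^n
|error| ≤ (1 - (-1))/2^5 = 2/2^5
|error| ≤ 0.0625000000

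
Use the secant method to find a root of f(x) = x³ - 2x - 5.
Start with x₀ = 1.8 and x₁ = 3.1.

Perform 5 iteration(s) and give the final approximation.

f(x) = x³ - 2x - 5
x₀ = 1.8, x₁ = 3.1

Secant formula: x_{n+1} = x_n - f(x_n)(x_n - x_{n-1})/(f(x_n) - f(x_{n-1}))

Iteration 1:
  f(1.800000) = -2.768000
  f(3.100000) = 18.591000
  x_2 = 3.100000 - 18.591000×(3.100000 - 1.800000)/(18.591000 - (-2.768000))
       = 1.968472
Iteration 2:
  f(3.100000) = 18.591000
  f(1.968472) = -1.309344
  x_3 = 1.968472 - (-1.309344)×(1.968472 - 3.100000)/(-1.309344 - 18.591000)
       = 2.042921
Iteration 3:
  f(1.968472) = -1.309344
  f(2.042921) = -0.559655
  x_4 = 2.042921 - (-0.559655)×(2.042921 - 1.968472)/(-0.559655 - (-1.309344))
       = 2.098499
Iteration 4:
  f(2.042921) = -0.559655
  f(2.098499) = 0.044153
  x_5 = 2.098499 - 0.044153×(2.098499 - 2.042921)/(0.044153 - (-0.559655))
       = 2.094435
Iteration 5:
  f(2.098499) = 0.044153
  f(2.094435) = -0.001305
  x_6 = 2.094435 - (-0.001305)×(2.094435 - 2.098499)/(-0.001305 - 0.044153)
       = 2.094551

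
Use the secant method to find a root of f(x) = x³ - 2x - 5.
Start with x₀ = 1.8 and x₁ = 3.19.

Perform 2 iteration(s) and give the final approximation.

f(x) = x³ - 2x - 5
x₀ = 1.8, x₁ = 3.19

Secant formula: x_{n+1} = x_n - f(x_n)(x_n - x_{n-1})/(f(x_n) - f(x_{n-1}))

Iteration 1:
  f(1.800000) = -2.768000
  f(3.190000) = 21.081759
  x_2 = 3.190000 - 21.081759×(3.190000 - 1.800000)/(21.081759 - (-2.768000))
       = 1.961323
Iteration 2:
  f(3.190000) = 21.081759
  f(1.961323) = -1.377850
  x_3 = 1.961323 - (-1.377850)×(1.961323 - 3.190000)/(-1.377850 - 21.081759)
       = 2.036700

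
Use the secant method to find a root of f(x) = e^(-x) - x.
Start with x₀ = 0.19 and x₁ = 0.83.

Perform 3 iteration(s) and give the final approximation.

f(x) = e^(-x) - x
x₀ = 0.19, x₁ = 0.83

Secant formula: x_{n+1} = x_n - f(x_n)(x_n - x_{n-1})/(f(x_n) - f(x_{n-1}))

Iteration 1:
  f(0.190000) = 0.636959
  f(0.830000) = -0.393951
  x_2 = 0.830000 - (-0.393951)×(0.830000 - 0.190000)/(-0.393951 - 0.636959)
       = 0.585431
Iteration 2:
  f(0.830000) = -0.393951
  f(0.585431) = -0.028565
  x_3 = 0.585431 - (-0.028565)×(0.585431 - 0.830000)/(-0.028565 - (-0.393951))
       = 0.566311
Iteration 3:
  f(0.585431) = -0.028565
  f(0.566311) = 0.001304
  x_4 = 0.566311 - 0.001304×(0.566311 - 0.585431)/(0.001304 - (-0.028565))
       = 0.567146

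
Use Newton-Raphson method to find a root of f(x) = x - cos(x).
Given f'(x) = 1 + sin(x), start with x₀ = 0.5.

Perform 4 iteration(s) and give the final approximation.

f(x) = x - cos(x)
f'(x) = 1 + sin(x)
x₀ = 0.5

Newton-Raphson formula: x_{n+1} = x_n - f(x_n)/f'(x_n)

Iteration 1:
  f(0.500000) = -0.377583
  f'(0.500000) = 1.479426
  x_1 = 0.500000 - (-0.377583)/1.479426 = 0.755222
Iteration 2:
  f(0.755222) = 0.027103
  f'(0.755222) = 1.685451
  x_2 = 0.755222 - 0.027103/1.685451 = 0.739142
Iteration 3:
  f(0.739142) = 0.000095
  f'(0.739142) = 1.673654
  x_3 = 0.739142 - 0.000095/1.673654 = 0.739085
Iteration 4:
  f(0.739085) = 0.000000
  f'(0.739085) = 1.673612
  x_4 = 0.739085 - 0.000000/1.673612 = 0.739085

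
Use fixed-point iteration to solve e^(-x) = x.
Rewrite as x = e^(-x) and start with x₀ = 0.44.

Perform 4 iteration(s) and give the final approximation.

Equation: e^(-x) = x
Fixed-point form: x = e^(-x)
x₀ = 0.44

x_1 = g(0.440000) = 0.644036
x_2 = g(0.644036) = 0.525168
x_3 = g(0.525168) = 0.591456
x_4 = g(0.591456) = 0.553521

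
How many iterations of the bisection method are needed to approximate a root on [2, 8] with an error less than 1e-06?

We need (b-a)/2^n ≤ 1e-06
(8 - 2)/2^n ≤ 1e-06
6/2^n ≤ 1e-06
2^n ≥ 6000000
n ≥ log₂(6000000) = 22.52
n ≥ 23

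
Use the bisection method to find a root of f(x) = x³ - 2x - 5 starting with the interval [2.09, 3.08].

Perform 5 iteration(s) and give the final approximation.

f(x) = x³ - 2x - 5
Initial interval: [2.09, 3.08]

Iteration 1:
  c_1 = (2.090000 + 3.080000)/2 = 2.585000
  f(c_1) = f(2.585000) = 7.103552
  f(a) × f(c) < 0, new interval: [2.090000, 2.585000]
Iteration 2:
  c_2 = (2.090000 + 2.585000)/2 = 2.337500
  f(c_2) = f(2.337500) = 3.096881
  f(a) × f(c) < 0, new interval: [2.090000, 2.337500]
Iteration 3:
  c_3 = (2.090000 + 2.337500)/2 = 2.213750
  f(c_3) = f(2.213750) = 1.421400
  f(a) × f(c) < 0, new interval: [2.090000, 2.213750]
Iteration 4:
  c_4 = (2.090000 + 2.213750)/2 = 2.151875
  f(c_4) = f(2.151875) = 0.660649
  f(a) × f(c) < 0, new interval: [2.090000, 2.151875]
Iteration 5:
  c_5 = (2.090000 + 2.151875)/2 = 2.120938
  f(c_5) = f(2.120938) = 0.298899
  f(a) × f(c) < 0, new interval: [2.090000, 2.120938]

After 5 iteration(s), the approximation is c_5 = 2.120938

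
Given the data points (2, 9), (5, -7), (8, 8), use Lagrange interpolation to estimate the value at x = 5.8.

Lagrange interpolation formula:
P(x) = Σ yᵢ × Lᵢ(x)
where Lᵢ(x) = Π_{j≠i} (x - xⱼ)/(xᵢ - xⱼ)

L_0(5.8) = (5.8 - 5)/(2 - 5) × (5.8 - 8)/(2 - 8) = -0.097778
L_1(5.8) = (5.8 - 2)/(5 - 2) × (5.8 - 8)/(5 - 8) = 0.928889
L_2(5.8) = (5.8 - 2)/(8 - 2) × (5.8 - 5)/(8 - 5) = 0.168889

P(5.8) = 9×L_0(5.8) + (-7)×L_1(5.8) + 8×L_2(5.8)
P(5.8) = -6.031111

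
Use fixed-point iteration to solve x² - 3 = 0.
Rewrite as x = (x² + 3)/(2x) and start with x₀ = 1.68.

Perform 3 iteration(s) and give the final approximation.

Equation: x² - 3 = 0
Fixed-point form: x = (x² + 3)/(2x)
x₀ = 1.68

x_1 = g(1.680000) = 1.732857
x_2 = g(1.732857) = 1.732051
x_3 = g(1.732051) = 1.732051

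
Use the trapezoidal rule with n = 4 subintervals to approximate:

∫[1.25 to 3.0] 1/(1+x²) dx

f(x) = 1/(1+x²)
a = 1.25, b = 3.0, n = 4
h = (b - a)/n = 0.437500

Trapezoidal rule: (h/2)[f(x₀) + 2f(x₁) + 2f(x₂) + ... + f(xₙ)]

x_0 = 1.2500, f(x_0) = 0.390244, coefficient = 1
x_1 = 1.6875, f(x_1) = 0.259898, coefficient = 2
x_2 = 2.1250, f(x_2) = 0.181303, coefficient = 2
x_3 = 2.5625, f(x_3) = 0.132163, coefficient = 2
x_4 = 3.0000, f(x_4) = 0.100000, coefficient = 1

I ≈ (0.437500/2) × 1.636973 = 0.358088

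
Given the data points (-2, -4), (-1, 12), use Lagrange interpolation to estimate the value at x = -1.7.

Lagrange interpolation formula:
P(x) = Σ yᵢ × Lᵢ(x)
where Lᵢ(x) = Π_{j≠i} (x - xⱼ)/(xᵢ - xⱼ)

L_0(-1.7) = (-1.7 - (-1))/(-2 - (-1)) = 0.700000
L_1(-1.7) = (-1.7 - (-2))/(-1 - (-2)) = 0.300000

P(-1.7) = (-4)×L_0(-1.7) + 12×L_1(-1.7)
P(-1.7) = 0.800000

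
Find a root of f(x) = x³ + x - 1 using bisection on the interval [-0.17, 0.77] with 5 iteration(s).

f(x) = x³ + x - 1
Initial interval: [-0.17, 0.77]

Iteration 1:
  c_1 = (-0.170000 + 0.770000)/2 = 0.300000
  f(c_1) = f(0.300000) = -0.673000
  f(a) × f(c) ≥ 0, new interval: [0.300000, 0.770000]
Iteration 2:
  c_2 = (0.300000 + 0.770000)/2 = 0.535000
  f(c_2) = f(0.535000) = -0.311870
  f(a) × f(c) ≥ 0, new interval: [0.535000, 0.770000]
Iteration 3:
  c_3 = (0.535000 + 0.770000)/2 = 0.652500
  f(c_3) = f(0.652500) = -0.069694
  f(a) × f(c) ≥ 0, new interval: [0.652500, 0.770000]
Iteration 4:
  c_4 = (0.652500 + 0.770000)/2 = 0.711250
  f(c_4) = f(0.711250) = 0.071055
  f(a) × f(c) < 0, new interval: [0.652500, 0.711250]
Iteration 5:
  c_5 = (0.652500 + 0.711250)/2 = 0.681875
  f(c_5) = f(0.681875) = -0.001085
  f(a) × f(c) ≥ 0, new interval: [0.681875, 0.711250]

After 5 iteration(s), the approximation is c_5 = 0.681875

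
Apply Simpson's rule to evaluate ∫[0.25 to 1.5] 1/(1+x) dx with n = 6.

f(x) = 1/(1+x)
a = 0.25, b = 1.5, n = 6
h = (b - a)/n = 0.208333

Simpson's rule: (h/3)[f(x₀) + 4f(x₁) + 2f(x₂) + ... + f(xₙ)]

x_0 = 0.2500, f(x_0) = 0.800000, coefficient = 1
x_1 = 0.4583, f(x_1) = 0.685714, coefficient = 4
x_2 = 0.6667, f(x_2) = 0.600000, coefficient = 2
x_3 = 0.8750, f(x_3) = 0.533333, coefficient = 4
x_4 = 1.0833, f(x_4) = 0.480000, coefficient = 2
x_5 = 1.2917, f(x_5) = 0.436364, coefficient = 4
x_6 = 1.5000, f(x_6) = 0.400000, coefficient = 1

I ≈ (0.208333/3) × 9.981645 = 0.693170
Exact value: 0.693147
Error: 0.000023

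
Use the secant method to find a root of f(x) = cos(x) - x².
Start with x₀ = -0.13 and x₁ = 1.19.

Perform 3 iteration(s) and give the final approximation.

f(x) = cos(x) - x²
x₀ = -0.13, x₁ = 1.19

Secant formula: x_{n+1} = x_n - f(x_n)(x_n - x_{n-1})/(f(x_n) - f(x_{n-1}))

Iteration 1:
  f(-0.130000) = 0.974662
  f(1.190000) = -1.044440
  x_2 = 1.190000 - (-1.044440)×(1.190000 - (-0.130000))/(-1.044440 - 0.974662)
       = 0.507191
Iteration 2:
  f(1.190000) = -1.044440
  f(0.507191) = 0.616870
  x_3 = 0.507191 - 0.616870×(0.507191 - 1.190000)/(0.616870 - (-1.044440))
       = 0.760728
Iteration 3:
  f(0.507191) = 0.616870
  f(0.760728) = 0.145626
  x_4 = 0.760728 - 0.145626×(0.760728 - 0.507191)/(0.145626 - 0.616870)
       = 0.839078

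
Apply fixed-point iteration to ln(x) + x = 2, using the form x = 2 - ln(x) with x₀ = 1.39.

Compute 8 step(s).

Equation: ln(x) + x = 2
Fixed-point form: x = 2 - ln(x)
x₀ = 1.39

x_1 = g(1.390000) = 1.670696
x_2 = g(1.670696) = 1.486760
x_3 = g(1.486760) = 1.603401
x_4 = g(1.603401) = 1.527873
x_5 = g(1.527873) = 1.576123
x_6 = g(1.576123) = 1.545032
x_7 = g(1.545032) = 1.564956
x_8 = g(1.564956) = 1.552143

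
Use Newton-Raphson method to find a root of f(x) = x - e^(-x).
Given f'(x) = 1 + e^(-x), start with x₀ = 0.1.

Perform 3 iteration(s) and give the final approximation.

f(x) = x - e^(-x)
f'(x) = 1 + e^(-x)
x₀ = 0.1

Newton-Raphson formula: x_{n+1} = x_n - f(x_n)/f'(x_n)

Iteration 1:
  f(0.100000) = -0.804837
  f'(0.100000) = 1.904837
  x_1 = 0.100000 - (-0.804837)/1.904837 = 0.522523
Iteration 2:
  f(0.522523) = -0.070500
  f'(0.522523) = 1.593023
  x_2 = 0.522523 - (-0.070500)/1.593023 = 0.566778
Iteration 3:
  f(0.566778) = -0.000572
  f'(0.566778) = 1.567350
  x_3 = 0.566778 - (-0.000572)/1.567350 = 0.567143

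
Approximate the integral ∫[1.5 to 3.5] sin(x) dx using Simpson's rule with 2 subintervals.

f(x) = sin(x)
a = 1.5, b = 3.5, n = 2
h = (b - a)/n = 1.000000

Simpson's rule: (h/3)[f(x₀) + 4f(x₁) + 2f(x₂) + ... + f(xₙ)]

x_0 = 1.5000, f(x_0) = 0.997495, coefficient = 1
x_1 = 2.5000, f(x_1) = 0.598472, coefficient = 4
x_2 = 3.5000, f(x_2) = -0.350783, coefficient = 1

I ≈ (1.000000/3) × 3.040600 = 1.013533
Exact value: 1.007194
Error: 0.006340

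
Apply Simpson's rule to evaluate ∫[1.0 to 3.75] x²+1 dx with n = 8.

f(x) = x²+1
a = 1.0, b = 3.75, n = 8
h = (b - a)/n = 0.343750

Simpson's rule: (h/3)[f(x₀) + 4f(x₁) + 2f(x₂) + ... + f(xₙ)]

x_0 = 1.0000, f(x_0) = 2.000000, coefficient = 1
x_1 = 1.3438, f(x_1) = 2.805664, coefficient = 4
x_2 = 1.6875, f(x_2) = 3.847656, coefficient = 2
x_3 = 2.0312, f(x_3) = 5.125977, coefficient = 4
x_4 = 2.3750, f(x_4) = 6.640625, coefficient = 2
x_5 = 2.7188, f(x_5) = 8.391602, coefficient = 4
x_6 = 3.0625, f(x_6) = 10.378906, coefficient = 2
x_7 = 3.4062, f(x_7) = 12.602539, coefficient = 4
x_8 = 3.7500, f(x_8) = 15.062500, coefficient = 1

I ≈ (0.343750/3) × 174.500000 = 19.994792
Exact value: 19.994792
Error: 0.000000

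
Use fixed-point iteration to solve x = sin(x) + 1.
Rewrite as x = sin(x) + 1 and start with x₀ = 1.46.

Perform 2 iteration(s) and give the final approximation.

Equation: x = sin(x) + 1
Fixed-point form: x = sin(x) + 1
x₀ = 1.46

x_1 = g(1.460000) = 1.993868
x_2 = g(1.993868) = 1.911832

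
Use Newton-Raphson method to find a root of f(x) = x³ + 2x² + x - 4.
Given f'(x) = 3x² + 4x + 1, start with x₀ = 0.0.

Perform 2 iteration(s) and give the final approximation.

f(x) = x³ + 2x² + x - 4
f'(x) = 3x² + 4x + 1
x₀ = 0.0

Newton-Raphson formula: x_{n+1} = x_n - f(x_n)/f'(x_n)

Iteration 1:
  f(0.000000) = -4.000000
  f'(0.000000) = 1.000000
  x_1 = 0.000000 - (-4.000000)/1.000000 = 4.000000
Iteration 2:
  f(4.000000) = 96.000000
  f'(4.000000) = 65.000000
  x_2 = 4.000000 - 96.000000/65.000000 = 2.523077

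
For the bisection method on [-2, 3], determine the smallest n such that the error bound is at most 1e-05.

We need (b-a)/2^n ≤ 1e-05
(3 - (-2))/2^n ≤ 1e-05
5/2^n ≤ 1e-05
2^n ≥ 500000
n ≥ log₂(500000) = 18.93
n ≥ 19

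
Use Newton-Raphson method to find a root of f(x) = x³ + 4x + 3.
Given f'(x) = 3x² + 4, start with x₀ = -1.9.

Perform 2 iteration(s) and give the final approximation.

f(x) = x³ + 4x + 3
f'(x) = 3x² + 4
x₀ = -1.9

Newton-Raphson formula: x_{n+1} = x_n - f(x_n)/f'(x_n)

Iteration 1:
  f(-1.900000) = -11.459000
  f'(-1.900000) = 14.830000
  x_1 = -1.900000 - (-11.459000)/14.830000 = -1.127310
Iteration 2:
  f(-1.127310) = -2.941853
  f'(-1.127310) = 7.812480
  x_2 = -1.127310 - (-2.941853)/7.812480 = -0.750751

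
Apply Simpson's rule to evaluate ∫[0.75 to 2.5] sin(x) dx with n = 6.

f(x) = sin(x)
a = 0.75, b = 2.5, n = 6
h = (b - a)/n = 0.291667

Simpson's rule: (h/3)[f(x₀) + 4f(x₁) + 2f(x₂) + ... + f(xₙ)]

x_0 = 0.7500, f(x_0) = 0.681639, coefficient = 1
x_1 = 1.0417, f(x_1) = 0.863247, coefficient = 4
x_2 = 1.3333, f(x_2) = 0.971938, coefficient = 2
x_3 = 1.6250, f(x_3) = 0.998531, coefficient = 4
x_4 = 1.9167, f(x_4) = 0.940781, coefficient = 2
x_5 = 2.2083, f(x_5) = 0.803564, coefficient = 4
x_6 = 2.5000, f(x_6) = 0.598472, coefficient = 1

I ≈ (0.291667/3) × 15.766917 = 1.532895
Exact value: 1.532832
Error: 0.000062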